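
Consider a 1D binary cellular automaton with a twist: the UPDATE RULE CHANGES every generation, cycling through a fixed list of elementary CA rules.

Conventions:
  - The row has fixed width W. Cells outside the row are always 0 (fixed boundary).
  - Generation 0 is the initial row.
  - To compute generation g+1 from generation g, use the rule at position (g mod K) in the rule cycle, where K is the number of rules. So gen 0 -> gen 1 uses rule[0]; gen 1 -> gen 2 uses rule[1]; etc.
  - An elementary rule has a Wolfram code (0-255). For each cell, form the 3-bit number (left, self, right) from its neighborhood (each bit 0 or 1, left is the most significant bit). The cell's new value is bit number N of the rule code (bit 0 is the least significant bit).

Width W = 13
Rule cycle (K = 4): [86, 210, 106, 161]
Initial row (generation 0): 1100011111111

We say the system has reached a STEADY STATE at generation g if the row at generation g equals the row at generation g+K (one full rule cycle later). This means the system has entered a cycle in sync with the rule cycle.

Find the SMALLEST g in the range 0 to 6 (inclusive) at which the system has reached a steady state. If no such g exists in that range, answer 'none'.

Gen 0: 1100011111111
Gen 1 (rule 86): 0110100000001
Gen 2 (rule 210): 1010010000010
Gen 3 (rule 106): 0100100000100
Gen 4 (rule 161): 0000001110001
Gen 5 (rule 86): 0000010011011
Gen 6 (rule 210): 0000101101001
Gen 7 (rule 106): 0001011110010
Gen 8 (rule 161): 1100101100000
Gen 9 (rule 86): 0111100110000
Gen 10 (rule 210): 1011111011000

Answer: none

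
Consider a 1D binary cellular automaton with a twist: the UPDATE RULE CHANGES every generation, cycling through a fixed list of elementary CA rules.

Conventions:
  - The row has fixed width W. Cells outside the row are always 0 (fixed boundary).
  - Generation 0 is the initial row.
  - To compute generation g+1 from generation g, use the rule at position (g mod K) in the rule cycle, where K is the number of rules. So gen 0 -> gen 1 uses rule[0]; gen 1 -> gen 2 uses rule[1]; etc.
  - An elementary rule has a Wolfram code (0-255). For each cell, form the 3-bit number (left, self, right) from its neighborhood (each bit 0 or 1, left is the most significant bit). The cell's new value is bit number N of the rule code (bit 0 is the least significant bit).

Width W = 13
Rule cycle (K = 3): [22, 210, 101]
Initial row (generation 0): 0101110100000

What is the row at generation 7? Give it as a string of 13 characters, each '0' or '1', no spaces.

Answer: 0001111100001

Derivation:
Gen 0: 0101110100000
Gen 1 (rule 22): 1100000110000
Gen 2 (rule 210): 0110001011000
Gen 3 (rule 101): 0010101101011
Gen 4 (rule 22): 0110100001000
Gen 5 (rule 210): 1010010010100
Gen 6 (rule 101): 1110010011101
Gen 7 (rule 22): 0001111100001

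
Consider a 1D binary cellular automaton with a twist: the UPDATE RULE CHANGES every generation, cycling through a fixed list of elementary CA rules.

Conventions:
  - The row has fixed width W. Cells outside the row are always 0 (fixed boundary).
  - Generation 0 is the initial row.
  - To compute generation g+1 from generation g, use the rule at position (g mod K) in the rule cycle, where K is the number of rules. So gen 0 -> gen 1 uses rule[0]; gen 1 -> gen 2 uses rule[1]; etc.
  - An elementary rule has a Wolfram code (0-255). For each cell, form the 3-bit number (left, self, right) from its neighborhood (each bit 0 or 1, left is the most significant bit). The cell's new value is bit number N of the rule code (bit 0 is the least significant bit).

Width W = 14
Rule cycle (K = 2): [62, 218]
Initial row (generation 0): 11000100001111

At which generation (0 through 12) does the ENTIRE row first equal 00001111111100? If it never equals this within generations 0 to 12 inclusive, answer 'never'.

Gen 0: 11000100001111
Gen 1 (rule 62): 10101110011000
Gen 2 (rule 218): 00001111111100
Gen 3 (rule 62): 00011000000010
Gen 4 (rule 218): 00111100000101
Gen 5 (rule 62): 01100010001111
Gen 6 (rule 218): 11110101011111
Gen 7 (rule 62): 10001111110000
Gen 8 (rule 218): 01011111111000
Gen 9 (rule 62): 11110000000100
Gen 10 (rule 218): 11111000001010
Gen 11 (rule 62): 10000100011111
Gen 12 (rule 218): 01001010111111

Answer: 2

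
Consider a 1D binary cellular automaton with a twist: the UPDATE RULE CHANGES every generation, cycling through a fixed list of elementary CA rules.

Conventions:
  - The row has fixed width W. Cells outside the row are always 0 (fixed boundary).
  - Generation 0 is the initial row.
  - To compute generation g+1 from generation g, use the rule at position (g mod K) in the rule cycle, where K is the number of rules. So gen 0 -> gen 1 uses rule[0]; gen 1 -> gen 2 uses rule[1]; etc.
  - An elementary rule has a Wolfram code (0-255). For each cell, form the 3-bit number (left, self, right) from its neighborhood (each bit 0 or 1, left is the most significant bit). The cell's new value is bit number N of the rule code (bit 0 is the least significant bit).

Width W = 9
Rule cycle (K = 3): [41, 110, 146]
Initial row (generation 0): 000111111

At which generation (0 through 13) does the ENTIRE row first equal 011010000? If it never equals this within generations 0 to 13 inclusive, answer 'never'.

Gen 0: 000111111
Gen 1 (rule 41): 110100000
Gen 2 (rule 110): 111100000
Gen 3 (rule 146): 011010000
Gen 4 (rule 41): 010100111
Gen 5 (rule 110): 111101101
Gen 6 (rule 146): 011000000
Gen 7 (rule 41): 010011111
Gen 8 (rule 110): 110110001
Gen 9 (rule 146): 000001010
Gen 10 (rule 41): 111100100
Gen 11 (rule 110): 100101100
Gen 12 (rule 146): 011000010
Gen 13 (rule 41): 010011000

Answer: 3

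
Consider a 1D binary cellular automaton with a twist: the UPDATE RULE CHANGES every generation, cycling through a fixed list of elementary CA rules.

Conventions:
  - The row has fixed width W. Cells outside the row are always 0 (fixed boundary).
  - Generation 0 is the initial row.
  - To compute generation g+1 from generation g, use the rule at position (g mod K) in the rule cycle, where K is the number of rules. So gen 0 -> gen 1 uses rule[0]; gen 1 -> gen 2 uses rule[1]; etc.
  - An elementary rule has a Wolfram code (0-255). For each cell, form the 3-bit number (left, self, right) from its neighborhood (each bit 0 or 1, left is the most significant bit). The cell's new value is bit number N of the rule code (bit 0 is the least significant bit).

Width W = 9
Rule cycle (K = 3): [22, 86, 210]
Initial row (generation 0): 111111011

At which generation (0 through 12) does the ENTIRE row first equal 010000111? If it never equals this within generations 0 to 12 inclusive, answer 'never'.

Gen 0: 111111011
Gen 1 (rule 22): 000000000
Gen 2 (rule 86): 000000000
Gen 3 (rule 210): 000000000
Gen 4 (rule 22): 000000000
Gen 5 (rule 86): 000000000
Gen 6 (rule 210): 000000000
Gen 7 (rule 22): 000000000
Gen 8 (rule 86): 000000000
Gen 9 (rule 210): 000000000
Gen 10 (rule 22): 000000000
Gen 11 (rule 86): 000000000
Gen 12 (rule 210): 000000000

Answer: never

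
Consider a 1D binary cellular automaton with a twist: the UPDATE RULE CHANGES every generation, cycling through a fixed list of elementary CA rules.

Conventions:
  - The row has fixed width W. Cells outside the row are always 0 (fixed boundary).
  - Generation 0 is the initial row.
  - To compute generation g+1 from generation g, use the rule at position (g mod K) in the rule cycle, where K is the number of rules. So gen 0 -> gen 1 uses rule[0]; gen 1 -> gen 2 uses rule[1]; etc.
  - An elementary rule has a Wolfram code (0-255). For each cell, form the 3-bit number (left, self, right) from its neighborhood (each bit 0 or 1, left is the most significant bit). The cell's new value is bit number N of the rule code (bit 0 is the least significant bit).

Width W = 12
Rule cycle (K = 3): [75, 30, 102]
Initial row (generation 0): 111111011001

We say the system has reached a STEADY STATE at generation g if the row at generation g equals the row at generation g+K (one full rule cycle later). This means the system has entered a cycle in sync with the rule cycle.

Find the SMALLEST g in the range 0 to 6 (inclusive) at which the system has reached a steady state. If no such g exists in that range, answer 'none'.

Answer: none

Derivation:
Gen 0: 111111011001
Gen 1 (rule 75): 100001011010
Gen 2 (rule 30): 110011010011
Gen 3 (rule 102): 010101110101
Gen 4 (rule 75): 100001010000
Gen 5 (rule 30): 110011011000
Gen 6 (rule 102): 010101101000
Gen 7 (rule 75): 100001100011
Gen 8 (rule 30): 110011010110
Gen 9 (rule 102): 010101111010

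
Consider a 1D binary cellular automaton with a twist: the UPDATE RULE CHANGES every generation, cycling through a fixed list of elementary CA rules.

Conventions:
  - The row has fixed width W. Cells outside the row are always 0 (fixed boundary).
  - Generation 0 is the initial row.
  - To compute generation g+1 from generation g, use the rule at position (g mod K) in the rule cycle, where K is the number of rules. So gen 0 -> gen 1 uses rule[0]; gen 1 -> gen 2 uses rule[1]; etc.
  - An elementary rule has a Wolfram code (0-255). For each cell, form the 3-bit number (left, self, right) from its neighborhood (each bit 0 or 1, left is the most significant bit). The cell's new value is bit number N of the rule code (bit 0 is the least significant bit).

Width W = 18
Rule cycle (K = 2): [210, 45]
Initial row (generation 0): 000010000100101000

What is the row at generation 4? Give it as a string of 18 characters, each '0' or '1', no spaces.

Gen 0: 000010000100101000
Gen 1 (rule 210): 000101001011000100
Gen 2 (rule 45): 110111001110010101
Gen 3 (rule 210): 010011110111100000
Gen 4 (rule 45): 010010001100001111

Answer: 010010001100001111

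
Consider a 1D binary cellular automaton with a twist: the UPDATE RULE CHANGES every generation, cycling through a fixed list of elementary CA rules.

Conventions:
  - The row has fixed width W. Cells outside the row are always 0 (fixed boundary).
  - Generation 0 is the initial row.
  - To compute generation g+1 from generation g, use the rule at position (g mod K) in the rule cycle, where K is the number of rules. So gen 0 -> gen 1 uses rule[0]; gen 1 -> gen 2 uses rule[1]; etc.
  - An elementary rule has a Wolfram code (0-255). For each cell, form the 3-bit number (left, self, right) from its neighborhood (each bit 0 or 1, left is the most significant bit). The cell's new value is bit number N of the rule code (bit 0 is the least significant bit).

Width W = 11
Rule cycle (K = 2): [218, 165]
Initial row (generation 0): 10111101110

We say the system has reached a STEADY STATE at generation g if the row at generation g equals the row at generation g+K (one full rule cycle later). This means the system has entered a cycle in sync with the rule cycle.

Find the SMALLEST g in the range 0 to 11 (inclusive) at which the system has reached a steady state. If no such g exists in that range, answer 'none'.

Answer: 7

Derivation:
Gen 0: 10111101110
Gen 1 (rule 218): 00111101111
Gen 2 (rule 165): 10011010110
Gen 3 (rule 218): 01111000111
Gen 4 (rule 165): 00110010010
Gen 5 (rule 218): 01111101101
Gen 6 (rule 165): 00111010011
Gen 7 (rule 218): 01111001111
Gen 8 (rule 165): 00110000110
Gen 9 (rule 218): 01111001111
Gen 10 (rule 165): 00110000110
Gen 11 (rule 218): 01111001111
Gen 12 (rule 165): 00110000110
Gen 13 (rule 218): 01111001111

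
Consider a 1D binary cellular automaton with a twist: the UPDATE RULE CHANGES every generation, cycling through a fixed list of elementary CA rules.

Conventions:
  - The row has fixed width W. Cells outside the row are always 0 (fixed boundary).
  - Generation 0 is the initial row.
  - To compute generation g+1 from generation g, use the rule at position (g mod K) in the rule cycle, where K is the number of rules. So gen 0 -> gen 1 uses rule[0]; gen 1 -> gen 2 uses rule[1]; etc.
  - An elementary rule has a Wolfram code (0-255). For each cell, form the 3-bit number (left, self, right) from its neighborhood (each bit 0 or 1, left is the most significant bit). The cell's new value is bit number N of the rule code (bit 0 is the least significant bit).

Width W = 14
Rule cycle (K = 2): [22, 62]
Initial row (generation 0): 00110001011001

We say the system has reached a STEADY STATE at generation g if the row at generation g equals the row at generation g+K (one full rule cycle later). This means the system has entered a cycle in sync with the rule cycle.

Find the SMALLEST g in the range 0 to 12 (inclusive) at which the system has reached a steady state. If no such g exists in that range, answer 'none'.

Answer: none

Derivation:
Gen 0: 00110001011001
Gen 1 (rule 22): 01001011000111
Gen 2 (rule 62): 11111110101100
Gen 3 (rule 22): 00000000100010
Gen 4 (rule 62): 00000001110111
Gen 5 (rule 22): 00000010000000
Gen 6 (rule 62): 00000111000000
Gen 7 (rule 22): 00001000100000
Gen 8 (rule 62): 00011101110000
Gen 9 (rule 22): 00100000001000
Gen 10 (rule 62): 01110000011100
Gen 11 (rule 22): 10001000100010
Gen 12 (rule 62): 11011101110111
Gen 13 (rule 22): 00000000000000
Gen 14 (rule 62): 00000000000000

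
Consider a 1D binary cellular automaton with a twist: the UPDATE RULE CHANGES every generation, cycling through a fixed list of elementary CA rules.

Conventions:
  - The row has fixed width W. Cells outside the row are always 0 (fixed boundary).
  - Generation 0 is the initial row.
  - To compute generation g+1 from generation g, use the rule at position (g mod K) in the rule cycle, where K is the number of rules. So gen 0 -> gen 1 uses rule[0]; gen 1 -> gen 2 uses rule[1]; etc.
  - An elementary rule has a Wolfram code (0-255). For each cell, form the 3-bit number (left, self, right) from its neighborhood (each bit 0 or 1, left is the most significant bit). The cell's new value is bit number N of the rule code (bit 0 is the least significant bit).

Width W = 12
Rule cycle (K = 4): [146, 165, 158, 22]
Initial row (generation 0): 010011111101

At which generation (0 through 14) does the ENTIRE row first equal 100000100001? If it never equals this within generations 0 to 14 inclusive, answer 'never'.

Answer: 4

Derivation:
Gen 0: 010011111101
Gen 1 (rule 146): 101101111000
Gen 2 (rule 165): 110010110011
Gen 3 (rule 158): 101110101110
Gen 4 (rule 22): 100000100001
Gen 5 (rule 146): 010001010010
Gen 6 (rule 165): 010101110010
Gen 7 (rule 158): 110101101111
Gen 8 (rule 22): 000100000000
Gen 9 (rule 146): 001010000000
Gen 10 (rule 165): 101110111111
Gen 11 (rule 158): 101100111110
Gen 12 (rule 22): 100011000001
Gen 13 (rule 146): 010100100010
Gen 14 (rule 165): 011100101010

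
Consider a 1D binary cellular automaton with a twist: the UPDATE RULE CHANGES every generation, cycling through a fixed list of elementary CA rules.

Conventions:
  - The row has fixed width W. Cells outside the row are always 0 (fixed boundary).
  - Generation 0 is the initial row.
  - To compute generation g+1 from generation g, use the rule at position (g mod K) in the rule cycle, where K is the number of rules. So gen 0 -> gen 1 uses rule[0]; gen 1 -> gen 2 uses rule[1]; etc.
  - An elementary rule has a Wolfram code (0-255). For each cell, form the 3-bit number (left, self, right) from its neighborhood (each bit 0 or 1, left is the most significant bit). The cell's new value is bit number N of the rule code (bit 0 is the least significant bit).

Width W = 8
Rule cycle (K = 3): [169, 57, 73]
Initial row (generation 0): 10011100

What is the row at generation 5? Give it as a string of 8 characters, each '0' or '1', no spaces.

Answer: 01010011

Derivation:
Gen 0: 10011100
Gen 1 (rule 169): 00011001
Gen 2 (rule 57): 11010100
Gen 3 (rule 73): 11000001
Gen 4 (rule 169): 10011100
Gen 5 (rule 57): 01010011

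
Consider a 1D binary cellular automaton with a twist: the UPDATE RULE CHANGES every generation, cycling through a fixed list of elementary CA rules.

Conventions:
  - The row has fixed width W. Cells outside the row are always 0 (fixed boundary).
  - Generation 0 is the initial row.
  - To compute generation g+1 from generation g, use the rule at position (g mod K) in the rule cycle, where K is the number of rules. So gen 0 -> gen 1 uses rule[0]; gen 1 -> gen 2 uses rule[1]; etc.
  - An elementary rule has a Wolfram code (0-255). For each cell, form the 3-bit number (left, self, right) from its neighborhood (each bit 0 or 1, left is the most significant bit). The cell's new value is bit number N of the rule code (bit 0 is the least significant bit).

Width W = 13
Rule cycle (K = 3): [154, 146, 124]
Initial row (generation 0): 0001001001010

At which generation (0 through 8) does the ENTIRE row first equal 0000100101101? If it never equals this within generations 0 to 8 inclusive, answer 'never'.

Answer: 5

Derivation:
Gen 0: 0001001001010
Gen 1 (rule 154): 0010110110001
Gen 2 (rule 146): 0100000001010
Gen 3 (rule 124): 0110000001111
Gen 4 (rule 154): 1101000011110
Gen 5 (rule 146): 0000100101101
Gen 6 (rule 124): 0000110111111
Gen 7 (rule 154): 0001100111110
Gen 8 (rule 146): 0010011011101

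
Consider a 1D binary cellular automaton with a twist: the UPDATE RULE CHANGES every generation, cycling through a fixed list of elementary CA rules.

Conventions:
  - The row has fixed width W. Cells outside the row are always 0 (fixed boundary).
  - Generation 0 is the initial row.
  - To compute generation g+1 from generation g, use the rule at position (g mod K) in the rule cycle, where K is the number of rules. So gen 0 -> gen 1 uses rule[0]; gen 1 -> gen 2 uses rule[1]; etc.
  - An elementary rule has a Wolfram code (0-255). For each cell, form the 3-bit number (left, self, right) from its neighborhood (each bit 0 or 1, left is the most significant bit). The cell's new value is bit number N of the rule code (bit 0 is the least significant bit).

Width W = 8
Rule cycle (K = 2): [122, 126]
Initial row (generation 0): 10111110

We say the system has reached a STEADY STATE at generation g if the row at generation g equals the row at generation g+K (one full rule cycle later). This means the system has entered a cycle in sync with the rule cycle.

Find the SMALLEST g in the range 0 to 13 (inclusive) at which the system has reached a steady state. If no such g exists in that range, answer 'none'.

Gen 0: 10111110
Gen 1 (rule 122): 01100011
Gen 2 (rule 126): 11110111
Gen 3 (rule 122): 10011101
Gen 4 (rule 126): 11110111
Gen 5 (rule 122): 10011101
Gen 6 (rule 126): 11110111
Gen 7 (rule 122): 10011101
Gen 8 (rule 126): 11110111
Gen 9 (rule 122): 10011101
Gen 10 (rule 126): 11110111
Gen 11 (rule 122): 10011101
Gen 12 (rule 126): 11110111
Gen 13 (rule 122): 10011101
Gen 14 (rule 126): 11110111
Gen 15 (rule 122): 10011101

Answer: 2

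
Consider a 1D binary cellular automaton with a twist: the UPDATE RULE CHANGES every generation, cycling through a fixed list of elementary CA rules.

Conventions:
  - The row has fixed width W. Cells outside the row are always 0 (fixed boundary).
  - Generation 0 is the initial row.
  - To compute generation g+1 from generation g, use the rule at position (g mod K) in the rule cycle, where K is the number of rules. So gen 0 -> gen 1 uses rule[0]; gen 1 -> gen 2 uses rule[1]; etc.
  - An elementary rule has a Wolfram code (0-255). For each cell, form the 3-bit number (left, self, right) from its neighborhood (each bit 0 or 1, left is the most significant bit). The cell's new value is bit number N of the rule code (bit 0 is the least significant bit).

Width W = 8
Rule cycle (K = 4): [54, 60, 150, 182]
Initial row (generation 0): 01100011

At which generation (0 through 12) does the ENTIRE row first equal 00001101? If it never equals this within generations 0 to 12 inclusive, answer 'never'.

Answer: 3

Derivation:
Gen 0: 01100011
Gen 1 (rule 54): 10010100
Gen 2 (rule 60): 11011110
Gen 3 (rule 150): 00001101
Gen 4 (rule 182): 00010011
Gen 5 (rule 54): 00111100
Gen 6 (rule 60): 00100010
Gen 7 (rule 150): 01110111
Gen 8 (rule 182): 10101010
Gen 9 (rule 54): 11111111
Gen 10 (rule 60): 10000000
Gen 11 (rule 150): 11000000
Gen 12 (rule 182): 00100000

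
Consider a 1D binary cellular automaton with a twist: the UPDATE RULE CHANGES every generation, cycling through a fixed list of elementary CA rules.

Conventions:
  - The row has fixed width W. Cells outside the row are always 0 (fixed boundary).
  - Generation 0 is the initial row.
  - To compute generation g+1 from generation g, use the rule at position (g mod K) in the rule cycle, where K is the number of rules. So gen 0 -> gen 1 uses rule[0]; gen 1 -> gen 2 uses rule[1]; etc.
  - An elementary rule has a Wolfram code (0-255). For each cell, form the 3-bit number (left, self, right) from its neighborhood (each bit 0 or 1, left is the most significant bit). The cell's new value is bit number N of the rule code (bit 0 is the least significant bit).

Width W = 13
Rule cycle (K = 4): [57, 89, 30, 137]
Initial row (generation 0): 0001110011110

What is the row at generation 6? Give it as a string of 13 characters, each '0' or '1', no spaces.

Gen 0: 0001110011110
Gen 1 (rule 57): 1101001010001
Gen 2 (rule 89): 1100100001100
Gen 3 (rule 30): 1011110011010
Gen 4 (rule 137): 0011100010000
Gen 5 (rule 57): 1010011001111
Gen 6 (rule 89): 0001011101001

Answer: 0001011101001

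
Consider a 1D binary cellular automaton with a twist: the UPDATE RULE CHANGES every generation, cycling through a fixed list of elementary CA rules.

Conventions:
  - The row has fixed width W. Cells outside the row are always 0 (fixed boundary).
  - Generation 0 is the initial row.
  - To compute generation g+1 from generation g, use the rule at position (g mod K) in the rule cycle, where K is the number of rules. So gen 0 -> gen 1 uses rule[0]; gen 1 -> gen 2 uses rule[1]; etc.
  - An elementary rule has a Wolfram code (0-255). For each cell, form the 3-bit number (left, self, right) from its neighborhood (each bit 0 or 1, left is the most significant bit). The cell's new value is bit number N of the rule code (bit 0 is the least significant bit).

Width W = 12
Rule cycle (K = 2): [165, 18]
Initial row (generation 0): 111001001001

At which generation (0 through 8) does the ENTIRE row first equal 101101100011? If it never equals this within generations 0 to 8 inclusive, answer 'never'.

Gen 0: 111001001001
Gen 1 (rule 165): 010001001001
Gen 2 (rule 18): 101010110110
Gen 3 (rule 165): 111111001000
Gen 4 (rule 18): 000000110100
Gen 5 (rule 165): 111110001101
Gen 6 (rule 18): 000001010000
Gen 7 (rule 165): 111101110111
Gen 8 (rule 18): 000000000000

Answer: never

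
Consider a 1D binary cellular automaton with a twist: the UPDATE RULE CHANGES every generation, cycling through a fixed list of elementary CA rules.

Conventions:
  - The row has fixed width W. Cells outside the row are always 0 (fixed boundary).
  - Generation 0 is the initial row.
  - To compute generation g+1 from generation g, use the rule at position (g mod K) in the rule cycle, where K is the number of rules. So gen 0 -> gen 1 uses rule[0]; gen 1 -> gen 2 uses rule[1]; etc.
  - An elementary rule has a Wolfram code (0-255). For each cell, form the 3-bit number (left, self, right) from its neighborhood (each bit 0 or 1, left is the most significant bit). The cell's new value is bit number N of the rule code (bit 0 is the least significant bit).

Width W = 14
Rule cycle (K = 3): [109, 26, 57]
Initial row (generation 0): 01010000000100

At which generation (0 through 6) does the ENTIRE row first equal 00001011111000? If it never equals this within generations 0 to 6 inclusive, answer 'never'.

Answer: never

Derivation:
Gen 0: 01010000000100
Gen 1 (rule 109): 01110111110101
Gen 2 (rule 26): 11000100000000
Gen 3 (rule 57): 10110011111111
Gen 4 (rule 109): 11110010000001
Gen 5 (rule 26): 10001101000010
Gen 6 (rule 57): 01101010111001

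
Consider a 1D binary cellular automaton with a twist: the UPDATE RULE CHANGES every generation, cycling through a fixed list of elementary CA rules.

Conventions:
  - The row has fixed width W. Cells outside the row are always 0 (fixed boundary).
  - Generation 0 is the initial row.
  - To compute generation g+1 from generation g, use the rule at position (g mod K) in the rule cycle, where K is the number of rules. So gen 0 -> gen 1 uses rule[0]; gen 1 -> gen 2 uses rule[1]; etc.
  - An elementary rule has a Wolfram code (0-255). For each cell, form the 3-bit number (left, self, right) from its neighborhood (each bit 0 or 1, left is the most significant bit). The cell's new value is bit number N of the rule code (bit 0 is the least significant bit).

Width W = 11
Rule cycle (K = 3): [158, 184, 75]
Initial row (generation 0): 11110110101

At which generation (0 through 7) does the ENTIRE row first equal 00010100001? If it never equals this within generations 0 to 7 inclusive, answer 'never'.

Answer: never

Derivation:
Gen 0: 11110110101
Gen 1 (rule 158): 11100100101
Gen 2 (rule 184): 11010010010
Gen 3 (rule 75): 11000100100
Gen 4 (rule 158): 10101111110
Gen 5 (rule 184): 01011111101
Gen 6 (rule 75): 10010000100
Gen 7 (rule 158): 11111001110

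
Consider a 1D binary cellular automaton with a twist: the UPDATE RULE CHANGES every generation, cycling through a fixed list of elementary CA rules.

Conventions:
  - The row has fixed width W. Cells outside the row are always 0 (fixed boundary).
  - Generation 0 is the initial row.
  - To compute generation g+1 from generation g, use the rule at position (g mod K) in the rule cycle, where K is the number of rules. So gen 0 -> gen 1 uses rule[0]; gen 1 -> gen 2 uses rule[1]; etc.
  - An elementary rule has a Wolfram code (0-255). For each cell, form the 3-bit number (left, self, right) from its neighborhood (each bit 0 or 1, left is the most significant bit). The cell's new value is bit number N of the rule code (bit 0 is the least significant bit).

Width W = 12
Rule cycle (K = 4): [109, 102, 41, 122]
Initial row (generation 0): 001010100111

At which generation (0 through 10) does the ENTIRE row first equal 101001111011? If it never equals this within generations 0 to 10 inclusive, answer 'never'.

Gen 0: 001010100111
Gen 1 (rule 109): 101111100101
Gen 2 (rule 102): 110000101111
Gen 3 (rule 41): 100110011000
Gen 4 (rule 122): 011111111100
Gen 5 (rule 109): 010000000101
Gen 6 (rule 102): 110000001111
Gen 7 (rule 41): 100111101000
Gen 8 (rule 122): 011100110100
Gen 9 (rule 109): 010100111101
Gen 10 (rule 102): 111101000111

Answer: never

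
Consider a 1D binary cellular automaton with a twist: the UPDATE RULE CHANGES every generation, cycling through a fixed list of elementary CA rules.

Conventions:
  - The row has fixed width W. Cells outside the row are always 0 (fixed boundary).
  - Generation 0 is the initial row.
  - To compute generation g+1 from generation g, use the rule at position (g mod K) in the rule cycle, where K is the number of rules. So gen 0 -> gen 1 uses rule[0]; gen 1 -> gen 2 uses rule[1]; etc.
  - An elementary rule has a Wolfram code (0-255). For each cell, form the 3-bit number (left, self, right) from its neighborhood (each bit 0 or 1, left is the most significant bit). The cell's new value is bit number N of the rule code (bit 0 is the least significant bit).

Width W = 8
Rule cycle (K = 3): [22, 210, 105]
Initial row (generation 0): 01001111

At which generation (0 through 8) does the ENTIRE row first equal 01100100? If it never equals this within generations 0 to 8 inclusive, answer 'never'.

Answer: 8

Derivation:
Gen 0: 01001111
Gen 1 (rule 22): 11110000
Gen 2 (rule 210): 01111000
Gen 3 (rule 105): 01001011
Gen 4 (rule 22): 11111000
Gen 5 (rule 210): 01111100
Gen 6 (rule 105): 01000101
Gen 7 (rule 22): 11101101
Gen 8 (rule 210): 01100100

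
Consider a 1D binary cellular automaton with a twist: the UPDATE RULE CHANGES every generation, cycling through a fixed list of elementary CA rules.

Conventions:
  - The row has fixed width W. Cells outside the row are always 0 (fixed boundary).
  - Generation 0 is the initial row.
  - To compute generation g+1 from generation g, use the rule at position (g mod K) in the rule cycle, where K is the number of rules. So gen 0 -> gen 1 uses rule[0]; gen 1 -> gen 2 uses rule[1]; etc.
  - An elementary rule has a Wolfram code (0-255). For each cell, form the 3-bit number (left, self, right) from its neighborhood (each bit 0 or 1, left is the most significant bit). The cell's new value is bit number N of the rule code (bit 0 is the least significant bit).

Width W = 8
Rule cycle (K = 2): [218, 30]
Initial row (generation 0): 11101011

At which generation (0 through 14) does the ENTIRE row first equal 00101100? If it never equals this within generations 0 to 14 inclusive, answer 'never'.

Answer: never

Derivation:
Gen 0: 11101011
Gen 1 (rule 218): 11100011
Gen 2 (rule 30): 10010110
Gen 3 (rule 218): 01100111
Gen 4 (rule 30): 11011100
Gen 5 (rule 218): 11011110
Gen 6 (rule 30): 10010001
Gen 7 (rule 218): 01101010
Gen 8 (rule 30): 11001011
Gen 9 (rule 218): 11110011
Gen 10 (rule 30): 10001110
Gen 11 (rule 218): 01011111
Gen 12 (rule 30): 11010000
Gen 13 (rule 218): 11001000
Gen 14 (rule 30): 10111100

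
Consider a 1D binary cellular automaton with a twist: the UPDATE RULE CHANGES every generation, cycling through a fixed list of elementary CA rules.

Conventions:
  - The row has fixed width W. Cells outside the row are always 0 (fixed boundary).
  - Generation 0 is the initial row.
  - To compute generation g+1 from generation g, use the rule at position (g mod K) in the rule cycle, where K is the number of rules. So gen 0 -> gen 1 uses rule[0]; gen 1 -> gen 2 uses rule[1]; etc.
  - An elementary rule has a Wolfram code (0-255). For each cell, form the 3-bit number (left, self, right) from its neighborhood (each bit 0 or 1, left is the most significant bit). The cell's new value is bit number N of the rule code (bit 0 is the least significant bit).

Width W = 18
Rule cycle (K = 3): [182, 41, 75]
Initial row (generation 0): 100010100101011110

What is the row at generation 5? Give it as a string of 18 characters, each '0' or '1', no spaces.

Answer: 000001100000001001

Derivation:
Gen 0: 100010100101011110
Gen 1 (rule 182): 110111111111101101
Gen 2 (rule 41): 101100000000011010
Gen 3 (rule 75): 001101111111111000
Gen 4 (rule 182): 010010111111110100
Gen 5 (rule 41): 000001100000001001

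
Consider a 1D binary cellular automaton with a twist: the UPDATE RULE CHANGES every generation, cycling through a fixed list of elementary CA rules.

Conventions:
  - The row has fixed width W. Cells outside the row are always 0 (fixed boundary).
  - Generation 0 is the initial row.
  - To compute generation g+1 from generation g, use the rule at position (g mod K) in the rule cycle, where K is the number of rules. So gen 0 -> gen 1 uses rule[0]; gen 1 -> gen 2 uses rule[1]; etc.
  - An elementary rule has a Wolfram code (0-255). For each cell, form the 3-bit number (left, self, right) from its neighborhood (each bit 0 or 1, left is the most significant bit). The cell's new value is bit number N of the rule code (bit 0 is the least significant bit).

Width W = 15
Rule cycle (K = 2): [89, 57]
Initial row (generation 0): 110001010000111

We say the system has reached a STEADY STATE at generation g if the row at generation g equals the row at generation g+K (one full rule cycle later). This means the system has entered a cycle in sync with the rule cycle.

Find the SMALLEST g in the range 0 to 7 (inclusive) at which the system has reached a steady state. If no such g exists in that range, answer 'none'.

Gen 0: 110001010000111
Gen 1 (rule 89): 111100001110101
Gen 2 (rule 57): 100011101001010
Gen 3 (rule 89): 011010100100001
Gen 4 (rule 57): 010101010011100
Gen 5 (rule 89): 000000001010111
Gen 6 (rule 57): 111111100101100
Gen 7 (rule 89): 100000110001111
Gen 8 (rule 57): 011110101101000
Gen 9 (rule 89): 010010001100111

Answer: none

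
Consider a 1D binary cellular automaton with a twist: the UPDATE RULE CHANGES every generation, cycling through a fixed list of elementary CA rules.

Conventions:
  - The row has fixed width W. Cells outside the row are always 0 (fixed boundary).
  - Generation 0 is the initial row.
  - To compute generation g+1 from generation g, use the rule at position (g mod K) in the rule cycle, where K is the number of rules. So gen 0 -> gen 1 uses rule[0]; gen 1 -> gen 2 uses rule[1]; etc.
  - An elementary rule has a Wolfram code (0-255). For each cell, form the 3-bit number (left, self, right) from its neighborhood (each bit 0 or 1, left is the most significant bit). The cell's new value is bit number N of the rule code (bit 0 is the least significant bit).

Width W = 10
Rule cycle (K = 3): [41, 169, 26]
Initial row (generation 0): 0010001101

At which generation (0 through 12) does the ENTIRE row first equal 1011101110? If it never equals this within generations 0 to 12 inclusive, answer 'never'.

Gen 0: 0010001101
Gen 1 (rule 41): 1000101010
Gen 2 (rule 169): 0010010100
Gen 3 (rule 26): 0101100010
Gen 4 (rule 41): 0011001000
Gen 5 (rule 169): 1010000011
Gen 6 (rule 26): 0001000110
Gen 7 (rule 41): 1100010100
Gen 8 (rule 169): 1001001001
Gen 9 (rule 26): 0110110110
Gen 10 (rule 41): 0101101100
Gen 11 (rule 169): 0011011001
Gen 12 (rule 26): 0110010110

Answer: never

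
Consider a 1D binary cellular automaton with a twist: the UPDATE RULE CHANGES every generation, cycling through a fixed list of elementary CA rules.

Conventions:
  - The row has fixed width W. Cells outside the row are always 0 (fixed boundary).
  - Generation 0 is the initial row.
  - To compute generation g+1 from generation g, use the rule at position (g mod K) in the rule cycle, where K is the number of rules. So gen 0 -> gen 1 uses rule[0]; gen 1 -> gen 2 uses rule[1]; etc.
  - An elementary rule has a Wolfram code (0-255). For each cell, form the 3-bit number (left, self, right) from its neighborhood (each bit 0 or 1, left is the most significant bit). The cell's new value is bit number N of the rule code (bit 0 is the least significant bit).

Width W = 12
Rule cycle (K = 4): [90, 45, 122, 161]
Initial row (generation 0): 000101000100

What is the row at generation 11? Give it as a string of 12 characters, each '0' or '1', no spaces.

Gen 0: 000101000100
Gen 1 (rule 90): 001000101010
Gen 2 (rule 45): 101010111110
Gen 3 (rule 122): 010101100011
Gen 4 (rule 161): 001010001000
Gen 5 (rule 90): 010001010100
Gen 6 (rule 45): 010101111101
Gen 7 (rule 122): 101011000110
Gen 8 (rule 161): 010100010000
Gen 9 (rule 90): 100010101000
Gen 10 (rule 45): 101011111011
Gen 11 (rule 122): 010110001111

Answer: 010110001111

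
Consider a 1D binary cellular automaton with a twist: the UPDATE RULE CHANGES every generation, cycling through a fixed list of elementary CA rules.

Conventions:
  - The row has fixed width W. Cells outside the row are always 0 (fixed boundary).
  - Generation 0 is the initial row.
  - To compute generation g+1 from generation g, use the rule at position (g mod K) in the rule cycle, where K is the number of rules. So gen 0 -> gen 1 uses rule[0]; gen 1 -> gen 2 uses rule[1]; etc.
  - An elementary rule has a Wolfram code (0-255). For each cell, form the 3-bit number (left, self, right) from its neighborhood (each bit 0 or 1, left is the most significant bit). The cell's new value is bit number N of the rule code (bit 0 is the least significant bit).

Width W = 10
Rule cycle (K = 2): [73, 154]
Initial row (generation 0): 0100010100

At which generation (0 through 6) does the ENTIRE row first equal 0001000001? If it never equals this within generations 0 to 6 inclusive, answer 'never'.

Gen 0: 0100010100
Gen 1 (rule 73): 0001000001
Gen 2 (rule 154): 0010100010
Gen 3 (rule 73): 1000001000
Gen 4 (rule 154): 0100010100
Gen 5 (rule 73): 0001000001
Gen 6 (rule 154): 0010100010

Answer: 1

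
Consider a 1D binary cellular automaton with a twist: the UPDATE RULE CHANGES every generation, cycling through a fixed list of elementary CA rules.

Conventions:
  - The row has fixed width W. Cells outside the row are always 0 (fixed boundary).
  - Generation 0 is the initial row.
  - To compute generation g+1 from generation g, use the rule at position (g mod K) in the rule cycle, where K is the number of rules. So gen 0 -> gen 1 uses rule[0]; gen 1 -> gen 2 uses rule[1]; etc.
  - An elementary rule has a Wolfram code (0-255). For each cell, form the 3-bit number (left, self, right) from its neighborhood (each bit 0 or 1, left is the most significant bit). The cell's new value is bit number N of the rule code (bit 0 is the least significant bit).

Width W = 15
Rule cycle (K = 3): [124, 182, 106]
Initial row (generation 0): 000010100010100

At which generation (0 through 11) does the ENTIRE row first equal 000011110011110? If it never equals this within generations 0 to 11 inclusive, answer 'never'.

Answer: 1

Derivation:
Gen 0: 000010100010100
Gen 1 (rule 124): 000011110011110
Gen 2 (rule 182): 000101101101101
Gen 3 (rule 106): 001011111111110
Gen 4 (rule 124): 001110000000011
Gen 5 (rule 182): 010101000000100
Gen 6 (rule 106): 101010000001000
Gen 7 (rule 124): 111111000001100
Gen 8 (rule 182): 011110100010010
Gen 9 (rule 106): 110011000100100
Gen 10 (rule 124): 111011100110110
Gen 11 (rule 182): 010101011001001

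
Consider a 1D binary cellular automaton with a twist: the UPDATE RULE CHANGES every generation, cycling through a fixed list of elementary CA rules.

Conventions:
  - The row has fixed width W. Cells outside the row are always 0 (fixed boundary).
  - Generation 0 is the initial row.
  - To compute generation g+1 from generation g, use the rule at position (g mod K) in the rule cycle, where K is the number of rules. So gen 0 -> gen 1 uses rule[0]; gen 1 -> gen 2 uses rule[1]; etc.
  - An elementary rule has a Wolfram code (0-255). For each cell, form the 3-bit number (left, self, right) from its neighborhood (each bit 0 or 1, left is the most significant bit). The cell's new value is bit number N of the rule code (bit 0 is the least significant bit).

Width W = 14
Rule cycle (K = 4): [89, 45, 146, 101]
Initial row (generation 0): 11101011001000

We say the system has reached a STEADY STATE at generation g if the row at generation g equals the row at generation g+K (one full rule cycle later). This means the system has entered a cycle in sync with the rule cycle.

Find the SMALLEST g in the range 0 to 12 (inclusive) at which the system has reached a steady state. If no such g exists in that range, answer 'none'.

Gen 0: 11101011001000
Gen 1 (rule 89): 10100011100111
Gen 2 (rule 45): 11101010000100
Gen 3 (rule 146): 01000001001010
Gen 4 (rule 101): 01011101001110
Gen 5 (rule 89): 00010100101011
Gen 6 (rule 45): 11011100111110
Gen 7 (rule 146): 00001011011101
Gen 8 (rule 101): 11101101100111
Gen 9 (rule 89): 10101101110101
Gen 10 (rule 45): 11111011001111
Gen 11 (rule 146): 01110000110110
Gen 12 (rule 101): 00010110011010
Gen 13 (rule 89): 11000111011001
Gen 14 (rule 45): 10010100110001
Gen 15 (rule 146): 01100011001010
Gen 16 (rule 101): 00101001001110

Answer: none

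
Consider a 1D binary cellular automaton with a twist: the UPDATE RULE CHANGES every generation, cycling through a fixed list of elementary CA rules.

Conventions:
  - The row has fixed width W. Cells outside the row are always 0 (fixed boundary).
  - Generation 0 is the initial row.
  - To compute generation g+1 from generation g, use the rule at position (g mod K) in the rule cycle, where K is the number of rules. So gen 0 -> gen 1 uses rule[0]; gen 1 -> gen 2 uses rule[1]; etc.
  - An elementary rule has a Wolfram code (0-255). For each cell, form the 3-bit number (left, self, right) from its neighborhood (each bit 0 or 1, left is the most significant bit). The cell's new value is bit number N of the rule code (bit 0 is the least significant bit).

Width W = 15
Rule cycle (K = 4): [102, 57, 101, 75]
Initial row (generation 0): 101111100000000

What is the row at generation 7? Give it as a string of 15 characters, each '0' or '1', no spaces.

Answer: 010011000001001

Derivation:
Gen 0: 101111100000000
Gen 1 (rule 102): 110000100000000
Gen 2 (rule 57): 101110011111111
Gen 3 (rule 101): 110010000000001
Gen 4 (rule 75): 110100111111110
Gen 5 (rule 102): 011101000000010
Gen 6 (rule 57): 010010111111001
Gen 7 (rule 101): 010011000001001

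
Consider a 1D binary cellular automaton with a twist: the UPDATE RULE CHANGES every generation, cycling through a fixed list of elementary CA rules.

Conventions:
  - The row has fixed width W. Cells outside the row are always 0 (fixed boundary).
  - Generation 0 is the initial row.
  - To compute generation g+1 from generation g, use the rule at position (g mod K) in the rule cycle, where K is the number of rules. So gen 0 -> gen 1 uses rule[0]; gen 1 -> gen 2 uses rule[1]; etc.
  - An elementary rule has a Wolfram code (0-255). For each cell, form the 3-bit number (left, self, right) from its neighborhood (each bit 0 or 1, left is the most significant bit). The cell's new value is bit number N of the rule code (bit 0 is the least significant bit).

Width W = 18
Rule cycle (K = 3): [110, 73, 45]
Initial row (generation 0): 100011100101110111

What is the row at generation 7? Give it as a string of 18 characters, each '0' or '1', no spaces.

Answer: 101101011011100001

Derivation:
Gen 0: 100011100101110111
Gen 1 (rule 110): 100110101111011101
Gen 2 (rule 73): 000110001001010100
Gen 3 (rule 45): 110100101001111101
Gen 4 (rule 110): 111101111011000111
Gen 5 (rule 73): 100101001011010101
Gen 6 (rule 45): 100111001110111111
Gen 7 (rule 110): 101101011011100001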